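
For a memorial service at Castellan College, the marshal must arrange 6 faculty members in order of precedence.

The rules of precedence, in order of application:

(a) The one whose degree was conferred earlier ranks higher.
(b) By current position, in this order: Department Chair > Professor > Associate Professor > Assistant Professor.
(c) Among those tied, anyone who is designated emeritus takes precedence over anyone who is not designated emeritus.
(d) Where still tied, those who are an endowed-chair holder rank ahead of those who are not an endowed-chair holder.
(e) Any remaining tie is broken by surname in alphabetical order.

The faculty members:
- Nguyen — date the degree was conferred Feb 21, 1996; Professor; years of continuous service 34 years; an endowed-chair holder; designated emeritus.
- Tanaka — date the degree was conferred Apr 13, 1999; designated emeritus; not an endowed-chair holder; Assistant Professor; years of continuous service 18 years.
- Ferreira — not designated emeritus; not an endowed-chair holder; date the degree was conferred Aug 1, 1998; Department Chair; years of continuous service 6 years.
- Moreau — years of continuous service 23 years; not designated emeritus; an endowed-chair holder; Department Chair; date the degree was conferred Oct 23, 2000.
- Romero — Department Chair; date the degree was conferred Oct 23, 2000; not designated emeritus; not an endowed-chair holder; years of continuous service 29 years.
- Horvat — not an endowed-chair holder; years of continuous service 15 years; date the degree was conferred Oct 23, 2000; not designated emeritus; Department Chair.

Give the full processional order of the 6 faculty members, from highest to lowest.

Nguyen, Ferreira, Tanaka, Moreau, Horvat, Romero

By date the degree was conferred (earlier first): Nguyen (Feb 21, 1996); then Ferreira (Aug 1, 1998); then Tanaka (Apr 13, 1999); then Moreau, Horvat and Romero (each Oct 23, 2000).
Moreau, Horvat and Romero are each Department Chair, so the next rule applies.
Moreau, Horvat and Romero are each not designated emeritus, so the next rule applies.
Among Moreau, Horvat and Romero, an endowed-chair holder before not an endowed-chair holder: Moreau (an endowed-chair holder) before Horvat and Romero (not an endowed-chair holder).
Among Horvat and Romero, alphabetically by surname: Horvat before Romero.
Full order: Nguyen, Ferreira, Tanaka, Moreau, Horvat, Romero.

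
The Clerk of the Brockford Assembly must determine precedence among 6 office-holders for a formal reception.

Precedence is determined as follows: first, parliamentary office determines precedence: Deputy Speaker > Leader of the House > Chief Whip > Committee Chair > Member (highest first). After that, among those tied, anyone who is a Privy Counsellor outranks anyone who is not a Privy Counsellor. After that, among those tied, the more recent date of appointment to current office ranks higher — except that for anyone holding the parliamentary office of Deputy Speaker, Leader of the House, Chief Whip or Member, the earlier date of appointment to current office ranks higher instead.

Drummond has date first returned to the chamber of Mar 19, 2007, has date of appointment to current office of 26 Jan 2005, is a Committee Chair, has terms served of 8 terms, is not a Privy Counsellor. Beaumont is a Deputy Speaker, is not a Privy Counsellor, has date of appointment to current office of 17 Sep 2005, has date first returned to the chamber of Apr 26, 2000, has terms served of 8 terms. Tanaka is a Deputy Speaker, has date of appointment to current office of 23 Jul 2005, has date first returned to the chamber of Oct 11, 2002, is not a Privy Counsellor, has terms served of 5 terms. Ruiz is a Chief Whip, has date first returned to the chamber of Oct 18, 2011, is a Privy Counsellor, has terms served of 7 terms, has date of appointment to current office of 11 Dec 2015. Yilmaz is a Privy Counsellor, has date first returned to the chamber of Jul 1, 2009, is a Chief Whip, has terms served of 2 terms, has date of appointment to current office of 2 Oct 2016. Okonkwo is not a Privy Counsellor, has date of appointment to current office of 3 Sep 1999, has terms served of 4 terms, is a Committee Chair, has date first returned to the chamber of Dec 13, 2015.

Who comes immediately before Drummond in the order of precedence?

By parliamentary office: Tanaka and Beaumont (Deputy Speaker); then Ruiz and Yilmaz (Chief Whip); then Drummond and Okonkwo (Committee Chair).
Tanaka and Beaumont are each not a Privy Counsellor, so the next rule applies.
Among Tanaka and Beaumont, by date of appointment to current office (earlier first) (reversed rule for this group): Tanaka (23 Jul 2005) before Beaumont (17 Sep 2005).
Ruiz and Yilmaz are each a Privy Counsellor, so the next rule applies.
Among Ruiz and Yilmaz, by date of appointment to current office (earlier first) (reversed rule for this group): Ruiz (11 Dec 2015) before Yilmaz (2 Oct 2016).
Drummond and Okonkwo are each not a Privy Counsellor, so the next rule applies.
Among Drummond and Okonkwo, by date of appointment to current office (later first): Drummond (26 Jan 2005) before Okonkwo (3 Sep 1999).
Order: Tanaka, Beaumont, Ruiz, Yilmaz, Drummond, Okonkwo.

Yilmaz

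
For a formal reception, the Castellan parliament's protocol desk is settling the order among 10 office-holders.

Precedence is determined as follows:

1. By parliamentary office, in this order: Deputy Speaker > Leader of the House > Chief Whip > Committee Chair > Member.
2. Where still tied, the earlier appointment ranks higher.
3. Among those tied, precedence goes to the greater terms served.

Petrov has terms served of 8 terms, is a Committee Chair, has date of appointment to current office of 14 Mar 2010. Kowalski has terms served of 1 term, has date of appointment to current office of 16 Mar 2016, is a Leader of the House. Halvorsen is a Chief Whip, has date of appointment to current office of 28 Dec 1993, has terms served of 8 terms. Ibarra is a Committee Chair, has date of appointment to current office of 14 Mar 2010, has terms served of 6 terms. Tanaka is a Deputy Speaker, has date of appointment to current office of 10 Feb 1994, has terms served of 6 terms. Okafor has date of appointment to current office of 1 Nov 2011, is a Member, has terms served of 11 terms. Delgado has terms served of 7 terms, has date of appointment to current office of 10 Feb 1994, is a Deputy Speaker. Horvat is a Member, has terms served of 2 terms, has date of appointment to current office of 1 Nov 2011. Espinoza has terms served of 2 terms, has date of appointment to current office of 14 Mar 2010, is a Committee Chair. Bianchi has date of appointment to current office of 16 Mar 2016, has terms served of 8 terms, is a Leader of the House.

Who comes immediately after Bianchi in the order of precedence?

Kowalski

By parliamentary office: Delgado and Tanaka (Deputy Speaker); then Bianchi and Kowalski (Leader of the House); then Halvorsen (Chief Whip); then Petrov, Ibarra and Espinoza (Committee Chair); then Okafor and Horvat (Member).
Delgado and Tanaka both have date of appointment to current office 10 Feb 1994, so the next rule applies.
Among Delgado and Tanaka, by terms served (higher first): Delgado (7 terms) before Tanaka (6 terms).
Bianchi and Kowalski both have date of appointment to current office 16 Mar 2016, so the next rule applies.
Among Bianchi and Kowalski, by terms served (higher first): Bianchi (8 terms) before Kowalski (1 term).
Petrov, Ibarra and Espinoza all have date of appointment to current office 14 Mar 2010, so the next rule applies.
Among Petrov, Ibarra and Espinoza, by terms served (higher first): Petrov (8 terms) before Ibarra (6 terms) before Espinoza (2 terms).
Okafor and Horvat both have date of appointment to current office 1 Nov 2011, so the next rule applies.
Among Okafor and Horvat, by terms served (higher first): Okafor (11 terms) before Horvat (2 terms).
Order: Delgado, Tanaka, Bianchi, Kowalski, Halvorsen, Petrov, Ibarra, Espinoza, Okafor, Horvat.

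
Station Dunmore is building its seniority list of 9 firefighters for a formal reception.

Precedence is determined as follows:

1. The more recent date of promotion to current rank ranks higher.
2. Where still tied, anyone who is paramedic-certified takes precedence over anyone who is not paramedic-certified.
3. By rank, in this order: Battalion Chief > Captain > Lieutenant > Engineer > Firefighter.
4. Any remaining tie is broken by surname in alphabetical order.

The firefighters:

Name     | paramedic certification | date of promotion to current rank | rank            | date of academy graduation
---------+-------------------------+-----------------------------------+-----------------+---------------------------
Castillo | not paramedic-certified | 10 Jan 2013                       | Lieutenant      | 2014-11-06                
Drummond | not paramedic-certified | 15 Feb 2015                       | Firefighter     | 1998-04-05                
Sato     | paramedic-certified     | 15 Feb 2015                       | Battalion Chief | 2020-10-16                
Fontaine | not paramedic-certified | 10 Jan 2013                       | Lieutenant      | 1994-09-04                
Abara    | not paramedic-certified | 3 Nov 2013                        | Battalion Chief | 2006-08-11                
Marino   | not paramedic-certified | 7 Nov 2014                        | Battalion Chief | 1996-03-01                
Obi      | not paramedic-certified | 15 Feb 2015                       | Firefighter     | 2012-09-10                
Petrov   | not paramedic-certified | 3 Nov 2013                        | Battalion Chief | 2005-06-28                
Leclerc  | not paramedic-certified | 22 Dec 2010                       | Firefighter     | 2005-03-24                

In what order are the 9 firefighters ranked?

Sato, Drummond, Obi, Marino, Abara, Petrov, Castillo, Fontaine, Leclerc

By date of promotion to current rank (later first): Sato, Drummond and Obi (each 15 Feb 2015); then Marino (7 Nov 2014); then Abara and Petrov (both 3 Nov 2013); then Castillo and Fontaine (both 10 Jan 2013); then Leclerc (22 Dec 2010).
Among Sato, Drummond and Obi, paramedic-certified before not paramedic-certified: Sato (paramedic-certified) before Drummond and Obi (not paramedic-certified).
Drummond and Obi are each Firefighter, so the next rule applies.
Among Drummond and Obi, alphabetically by surname: Drummond before Obi.
Abara and Petrov are each not paramedic-certified, so the next rule applies.
Abara and Petrov are each Battalion Chief, so the next rule applies.
Among Abara and Petrov, alphabetically by surname: Abara before Petrov.
Castillo and Fontaine are each not paramedic-certified, so the next rule applies.
Castillo and Fontaine are each Lieutenant, so the next rule applies.
Among Castillo and Fontaine, alphabetically by surname: Castillo before Fontaine.
Full order: Sato, Drummond, Obi, Marino, Abara, Petrov, Castillo, Fontaine, Leclerc.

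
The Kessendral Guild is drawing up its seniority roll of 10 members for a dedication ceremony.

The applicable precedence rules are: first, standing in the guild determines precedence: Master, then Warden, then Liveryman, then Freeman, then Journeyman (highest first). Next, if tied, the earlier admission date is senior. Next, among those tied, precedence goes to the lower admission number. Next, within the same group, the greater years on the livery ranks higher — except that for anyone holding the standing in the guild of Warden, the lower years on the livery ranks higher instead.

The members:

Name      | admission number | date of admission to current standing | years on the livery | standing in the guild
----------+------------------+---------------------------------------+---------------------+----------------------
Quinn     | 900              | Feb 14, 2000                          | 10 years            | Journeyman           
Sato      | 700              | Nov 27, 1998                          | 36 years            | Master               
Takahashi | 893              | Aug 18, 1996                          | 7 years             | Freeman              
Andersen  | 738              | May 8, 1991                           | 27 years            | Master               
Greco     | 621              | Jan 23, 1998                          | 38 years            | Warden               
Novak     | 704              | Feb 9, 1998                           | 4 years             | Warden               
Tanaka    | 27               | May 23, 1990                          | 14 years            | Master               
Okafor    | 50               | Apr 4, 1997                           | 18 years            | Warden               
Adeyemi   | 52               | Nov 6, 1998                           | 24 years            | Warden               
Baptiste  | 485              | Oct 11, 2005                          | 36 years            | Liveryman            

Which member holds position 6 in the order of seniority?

By standing in the guild: Tanaka, Andersen and Sato (Master); then Okafor, Greco, Novak and Adeyemi (Warden); then Baptiste (Liveryman); then Takahashi (Freeman); then Quinn (Journeyman).
Among Tanaka, Andersen and Sato, by date of admission to current standing (earlier first): Tanaka (May 23, 1990) before Andersen (May 8, 1991) before Sato (Nov 27, 1998).
Among Okafor, Greco, Novak and Adeyemi, by date of admission to current standing (earlier first): Okafor (Apr 4, 1997) before Greco (Jan 23, 1998) before Novak (Feb 9, 1998) before Adeyemi (Nov 6, 1998).
Order: Tanaka, Andersen, Sato, Okafor, Greco, Novak, Adeyemi, Baptiste, Takahashi, Quinn.

Novak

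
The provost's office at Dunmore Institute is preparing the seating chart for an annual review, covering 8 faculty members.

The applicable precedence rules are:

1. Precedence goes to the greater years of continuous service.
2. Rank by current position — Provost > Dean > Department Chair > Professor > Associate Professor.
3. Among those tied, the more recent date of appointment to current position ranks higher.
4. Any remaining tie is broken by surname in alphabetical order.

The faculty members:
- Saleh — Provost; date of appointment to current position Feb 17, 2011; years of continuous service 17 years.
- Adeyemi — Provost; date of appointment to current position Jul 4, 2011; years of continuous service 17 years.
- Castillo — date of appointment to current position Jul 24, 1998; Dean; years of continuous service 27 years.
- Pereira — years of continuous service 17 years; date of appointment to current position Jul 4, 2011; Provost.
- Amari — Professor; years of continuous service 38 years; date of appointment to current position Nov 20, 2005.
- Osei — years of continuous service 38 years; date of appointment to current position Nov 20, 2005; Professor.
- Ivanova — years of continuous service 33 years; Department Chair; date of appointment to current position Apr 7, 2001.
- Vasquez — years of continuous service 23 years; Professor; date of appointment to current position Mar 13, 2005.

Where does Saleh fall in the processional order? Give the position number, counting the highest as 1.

By years of continuous service (higher first): Amari and Osei (both 38 years); then Ivanova (33 years); then Castillo (27 years); then Vasquez (23 years); then Adeyemi, Pereira and Saleh (each 17 years).
Amari and Osei are each Professor, so the next rule applies.
Amari and Osei both have date of appointment to current position Nov 20, 2005, so the next rule applies.
Among Amari and Osei, alphabetically by surname: Amari before Osei.
Adeyemi, Pereira and Saleh are each Provost, so the next rule applies.
Among Adeyemi, Pereira and Saleh, by date of appointment to current position (later first): Adeyemi and Pereira (Jul 4, 2011) before Saleh (Feb 17, 2011).
Among Adeyemi and Pereira, alphabetically by surname: Adeyemi before Pereira.
Order: Amari, Osei, Ivanova, Castillo, Vasquez, Adeyemi, Pereira, Saleh. So position 8.

8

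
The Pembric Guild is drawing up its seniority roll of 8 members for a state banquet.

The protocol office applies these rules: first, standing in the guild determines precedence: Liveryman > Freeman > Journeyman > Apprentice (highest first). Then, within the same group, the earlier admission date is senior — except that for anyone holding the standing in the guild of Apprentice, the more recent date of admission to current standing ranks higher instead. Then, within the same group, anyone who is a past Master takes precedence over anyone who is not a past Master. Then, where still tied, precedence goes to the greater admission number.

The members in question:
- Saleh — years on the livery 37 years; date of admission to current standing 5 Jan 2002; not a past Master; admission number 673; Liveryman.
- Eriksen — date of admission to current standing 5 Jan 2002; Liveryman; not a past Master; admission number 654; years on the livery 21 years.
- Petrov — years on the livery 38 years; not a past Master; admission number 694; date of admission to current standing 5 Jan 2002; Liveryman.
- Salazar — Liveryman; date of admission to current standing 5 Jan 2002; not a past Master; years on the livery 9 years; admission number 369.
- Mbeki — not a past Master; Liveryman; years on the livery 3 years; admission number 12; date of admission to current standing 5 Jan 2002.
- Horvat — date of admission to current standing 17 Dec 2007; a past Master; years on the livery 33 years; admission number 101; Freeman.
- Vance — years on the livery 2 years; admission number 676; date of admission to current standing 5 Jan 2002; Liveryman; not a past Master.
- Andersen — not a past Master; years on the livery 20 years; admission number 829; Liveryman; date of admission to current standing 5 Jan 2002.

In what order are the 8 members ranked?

Andersen, Petrov, Vance, Saleh, Eriksen, Salazar, Mbeki, Horvat

By standing in the guild: Andersen, Petrov, Vance, Saleh, Eriksen, Salazar and Mbeki (Liveryman); then Horvat (Freeman).
Andersen, Petrov, Vance, Saleh, Eriksen, Salazar and Mbeki all have date of admission to current standing 5 Jan 2002, so the next rule applies.
Andersen, Petrov, Vance, Saleh, Eriksen, Salazar and Mbeki are each not a past Master, so the next rule applies.
Among Andersen, Petrov, Vance, Saleh, Eriksen, Salazar and Mbeki, by admission number (higher first): Andersen (829) before Petrov (694) before Vance (676) before Saleh (673) before Eriksen (654) before Salazar (369) before Mbeki (12).
Full order: Andersen, Petrov, Vance, Saleh, Eriksen, Salazar, Mbeki, Horvat.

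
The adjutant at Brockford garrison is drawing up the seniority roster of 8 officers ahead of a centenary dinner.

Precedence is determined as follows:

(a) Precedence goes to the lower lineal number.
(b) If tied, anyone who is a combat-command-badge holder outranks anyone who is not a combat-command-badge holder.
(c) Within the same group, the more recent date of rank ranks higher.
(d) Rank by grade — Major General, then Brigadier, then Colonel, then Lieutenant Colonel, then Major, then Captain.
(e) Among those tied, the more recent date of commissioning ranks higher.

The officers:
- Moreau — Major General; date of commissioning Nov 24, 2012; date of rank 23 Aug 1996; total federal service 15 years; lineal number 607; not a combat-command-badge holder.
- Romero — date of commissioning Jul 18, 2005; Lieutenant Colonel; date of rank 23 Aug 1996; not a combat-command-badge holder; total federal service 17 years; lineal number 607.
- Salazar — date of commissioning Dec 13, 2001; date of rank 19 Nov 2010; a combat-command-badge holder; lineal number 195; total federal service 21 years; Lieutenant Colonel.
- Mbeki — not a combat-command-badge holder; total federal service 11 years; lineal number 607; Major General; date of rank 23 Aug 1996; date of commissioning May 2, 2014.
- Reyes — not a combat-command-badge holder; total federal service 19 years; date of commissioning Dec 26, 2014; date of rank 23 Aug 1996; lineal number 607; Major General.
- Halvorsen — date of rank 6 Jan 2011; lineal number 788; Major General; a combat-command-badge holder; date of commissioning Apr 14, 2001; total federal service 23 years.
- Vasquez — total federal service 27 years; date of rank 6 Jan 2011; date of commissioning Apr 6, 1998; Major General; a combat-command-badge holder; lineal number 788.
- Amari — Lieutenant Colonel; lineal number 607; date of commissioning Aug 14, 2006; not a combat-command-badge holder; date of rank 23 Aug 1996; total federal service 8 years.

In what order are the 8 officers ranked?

By lineal number (lower first): Salazar (195); then Reyes, Mbeki, Moreau, Amari and Romero (each 607); then Halvorsen and Vasquez (both 788).
Reyes, Mbeki, Moreau, Amari and Romero are each not a combat-command-badge holder, so the next rule applies.
Reyes, Mbeki, Moreau, Amari and Romero all have date of rank 23 Aug 1996, so the next rule applies.
Among Reyes, Mbeki, Moreau, Amari and Romero, by grade: Reyes, Mbeki and Moreau (Major General) before Amari and Romero (Lieutenant Colonel).
Among Reyes, Mbeki and Moreau, by date of commissioning (later first): Reyes (Dec 26, 2014) before Mbeki (May 2, 2014) before Moreau (Nov 24, 2012).
Among Amari and Romero, by date of commissioning (later first): Amari (Aug 14, 2006) before Romero (Jul 18, 2005).
Halvorsen and Vasquez are each a combat-command-badge holder, so the next rule applies.
Halvorsen and Vasquez both have date of rank 6 Jan 2011, so the next rule applies.
Halvorsen and Vasquez are each Major General, so the next rule applies.
Among Halvorsen and Vasquez, by date of commissioning (later first): Halvorsen (Apr 14, 2001) before Vasquez (Apr 6, 1998).
Full order: Salazar, Reyes, Mbeki, Moreau, Amari, Romero, Halvorsen, Vasquez.

Salazar, Reyes, Mbeki, Moreau, Amari, Romero, Halvorsen, Vasquez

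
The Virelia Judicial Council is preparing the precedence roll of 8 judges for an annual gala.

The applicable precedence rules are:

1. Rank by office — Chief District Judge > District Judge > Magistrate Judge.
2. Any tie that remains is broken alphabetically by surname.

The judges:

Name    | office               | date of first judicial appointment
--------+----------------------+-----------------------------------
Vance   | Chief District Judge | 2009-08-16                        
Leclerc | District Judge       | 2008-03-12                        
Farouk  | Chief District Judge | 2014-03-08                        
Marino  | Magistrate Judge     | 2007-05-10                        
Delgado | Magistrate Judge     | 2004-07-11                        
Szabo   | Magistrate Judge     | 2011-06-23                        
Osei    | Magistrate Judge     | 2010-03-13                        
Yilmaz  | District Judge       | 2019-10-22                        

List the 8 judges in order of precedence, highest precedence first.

Farouk, Vance, Leclerc, Yilmaz, Delgado, Marino, Osei, Szabo

By office: Farouk and Vance (Chief District Judge); then Leclerc and Yilmaz (District Judge); then Delgado, Marino, Osei and Szabo (Magistrate Judge).
Among Farouk and Vance, alphabetically by surname: Farouk before Vance.
Among Leclerc and Yilmaz, alphabetically by surname: Leclerc before Yilmaz.
Among Delgado, Marino, Osei and Szabo, alphabetically by surname: Delgado before Marino before Osei before Szabo.
Full order: Farouk, Vance, Leclerc, Yilmaz, Delgado, Marino, Osei, Szabo.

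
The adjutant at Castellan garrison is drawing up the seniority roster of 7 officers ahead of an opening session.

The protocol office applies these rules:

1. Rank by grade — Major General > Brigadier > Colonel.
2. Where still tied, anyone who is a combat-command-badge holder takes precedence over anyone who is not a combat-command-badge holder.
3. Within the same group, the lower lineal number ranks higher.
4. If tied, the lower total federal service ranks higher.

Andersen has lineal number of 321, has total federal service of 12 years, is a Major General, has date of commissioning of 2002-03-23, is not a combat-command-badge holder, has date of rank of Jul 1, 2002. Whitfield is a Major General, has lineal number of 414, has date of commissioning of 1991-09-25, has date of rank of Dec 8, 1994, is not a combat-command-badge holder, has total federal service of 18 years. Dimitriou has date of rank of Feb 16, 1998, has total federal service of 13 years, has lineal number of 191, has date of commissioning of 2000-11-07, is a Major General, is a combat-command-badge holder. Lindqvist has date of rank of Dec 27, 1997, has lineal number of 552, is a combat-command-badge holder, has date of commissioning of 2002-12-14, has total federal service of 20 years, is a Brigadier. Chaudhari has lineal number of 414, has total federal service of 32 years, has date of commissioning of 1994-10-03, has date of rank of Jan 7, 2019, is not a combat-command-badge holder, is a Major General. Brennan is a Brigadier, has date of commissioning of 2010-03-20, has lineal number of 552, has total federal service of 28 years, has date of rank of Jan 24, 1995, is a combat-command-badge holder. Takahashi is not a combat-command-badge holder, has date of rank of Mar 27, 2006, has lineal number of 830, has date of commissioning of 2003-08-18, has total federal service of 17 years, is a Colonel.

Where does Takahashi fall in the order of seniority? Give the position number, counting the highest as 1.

7

By grade: Dimitriou, Andersen, Whitfield and Chaudhari (Major General); then Lindqvist and Brennan (Brigadier); then Takahashi (Colonel).
Among Dimitriou, Andersen, Whitfield and Chaudhari, a combat-command-badge holder before not a combat-command-badge holder: Dimitriou (a combat-command-badge holder) before Andersen, Whitfield and Chaudhari (not a combat-command-badge holder).
Among Andersen, Whitfield and Chaudhari, by lineal number (lower first): Andersen (321) before Whitfield and Chaudhari (414).
Among Whitfield and Chaudhari, by total federal service (lower first): Whitfield (18 years) before Chaudhari (32 years).
Lindqvist and Brennan are each a combat-command-badge holder, so the next rule applies.
Lindqvist and Brennan both have lineal number 552, so the next rule applies.
Among Lindqvist and Brennan, by total federal service (lower first): Lindqvist (20 years) before Brennan (28 years).
Order: Dimitriou, Andersen, Whitfield, Chaudhari, Lindqvist, Brennan, Takahashi. So position 7.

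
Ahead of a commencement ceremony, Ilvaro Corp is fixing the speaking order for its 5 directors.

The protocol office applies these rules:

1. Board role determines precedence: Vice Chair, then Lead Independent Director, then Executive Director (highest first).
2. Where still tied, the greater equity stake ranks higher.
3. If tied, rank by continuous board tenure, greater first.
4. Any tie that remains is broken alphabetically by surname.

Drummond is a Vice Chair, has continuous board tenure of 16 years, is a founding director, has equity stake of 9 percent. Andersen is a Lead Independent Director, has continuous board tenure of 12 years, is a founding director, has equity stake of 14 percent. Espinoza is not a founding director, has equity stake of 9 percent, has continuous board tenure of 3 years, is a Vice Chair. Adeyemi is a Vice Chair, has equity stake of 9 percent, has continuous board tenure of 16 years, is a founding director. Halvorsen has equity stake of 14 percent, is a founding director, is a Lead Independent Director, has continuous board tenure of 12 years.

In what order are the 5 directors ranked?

By board role: Adeyemi, Drummond and Espinoza (Vice Chair); then Andersen and Halvorsen (Lead Independent Director).
Adeyemi, Drummond and Espinoza all have equity stake 9 percent, so the next rule applies.
Among Adeyemi, Drummond and Espinoza, by continuous board tenure (higher first): Adeyemi and Drummond (16 years) before Espinoza (3 years).
Among Adeyemi and Drummond, alphabetically by surname: Adeyemi before Drummond.
Andersen and Halvorsen both have equity stake 14 percent, so the next rule applies.
Andersen and Halvorsen both have continuous board tenure 12 years, so the next rule applies.
Among Andersen and Halvorsen, alphabetically by surname: Andersen before Halvorsen.
Full order: Adeyemi, Drummond, Espinoza, Andersen, Halvorsen.

Adeyemi, Drummond, Espinoza, Andersen, Halvorsen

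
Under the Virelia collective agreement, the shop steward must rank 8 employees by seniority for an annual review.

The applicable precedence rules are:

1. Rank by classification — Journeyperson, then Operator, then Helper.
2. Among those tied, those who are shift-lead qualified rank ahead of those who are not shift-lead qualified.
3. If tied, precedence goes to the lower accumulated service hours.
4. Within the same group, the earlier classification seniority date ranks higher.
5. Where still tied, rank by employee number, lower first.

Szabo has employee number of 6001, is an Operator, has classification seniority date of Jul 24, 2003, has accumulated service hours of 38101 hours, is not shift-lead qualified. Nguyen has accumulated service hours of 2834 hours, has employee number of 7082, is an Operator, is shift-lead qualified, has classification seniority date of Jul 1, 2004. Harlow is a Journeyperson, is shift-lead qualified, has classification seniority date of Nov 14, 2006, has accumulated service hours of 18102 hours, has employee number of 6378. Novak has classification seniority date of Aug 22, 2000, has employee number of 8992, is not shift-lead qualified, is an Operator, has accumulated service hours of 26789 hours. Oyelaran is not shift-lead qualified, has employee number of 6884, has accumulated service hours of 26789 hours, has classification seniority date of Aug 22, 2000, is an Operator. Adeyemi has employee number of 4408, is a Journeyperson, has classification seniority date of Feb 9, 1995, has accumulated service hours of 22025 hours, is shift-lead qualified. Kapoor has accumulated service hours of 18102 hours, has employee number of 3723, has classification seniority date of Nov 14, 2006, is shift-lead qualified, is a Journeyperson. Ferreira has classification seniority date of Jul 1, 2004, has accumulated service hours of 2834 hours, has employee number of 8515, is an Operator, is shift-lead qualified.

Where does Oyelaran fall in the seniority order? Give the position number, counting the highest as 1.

By classification: Kapoor, Harlow and Adeyemi (Journeyperson); then Nguyen, Ferreira, Oyelaran, Novak and Szabo (Operator).
Kapoor, Harlow and Adeyemi are each shift-lead qualified, so the next rule applies.
Among Kapoor, Harlow and Adeyemi, by accumulated service hours (lower first): Kapoor and Harlow (18102 hours) before Adeyemi (22025 hours).
Kapoor and Harlow both have classification seniority date Nov 14, 2006, so the next rule applies.
Among Kapoor and Harlow, by employee number (lower first): Kapoor (3723) before Harlow (6378).
Among Nguyen, Ferreira, Oyelaran, Novak and Szabo, shift-lead qualified before not shift-lead qualified: Nguyen and Ferreira (shift-lead qualified) before Oyelaran, Novak and Szabo (not shift-lead qualified).
Nguyen and Ferreira both have accumulated service hours 2834 hours, so the next rule applies.
Nguyen and Ferreira both have classification seniority date Jul 1, 2004, so the next rule applies.
Among Nguyen and Ferreira, by employee number (lower first): Nguyen (7082) before Ferreira (8515).
Among Oyelaran, Novak and Szabo, by accumulated service hours (lower first): Oyelaran and Novak (26789 hours) before Szabo (38101 hours).
Oyelaran and Novak both have classification seniority date Aug 22, 2000, so the next rule applies.
Among Oyelaran and Novak, by employee number (lower first): Oyelaran (6884) before Novak (8992).
Order: Kapoor, Harlow, Adeyemi, Nguyen, Ferreira, Oyelaran, Novak, Szabo. So position 6.

6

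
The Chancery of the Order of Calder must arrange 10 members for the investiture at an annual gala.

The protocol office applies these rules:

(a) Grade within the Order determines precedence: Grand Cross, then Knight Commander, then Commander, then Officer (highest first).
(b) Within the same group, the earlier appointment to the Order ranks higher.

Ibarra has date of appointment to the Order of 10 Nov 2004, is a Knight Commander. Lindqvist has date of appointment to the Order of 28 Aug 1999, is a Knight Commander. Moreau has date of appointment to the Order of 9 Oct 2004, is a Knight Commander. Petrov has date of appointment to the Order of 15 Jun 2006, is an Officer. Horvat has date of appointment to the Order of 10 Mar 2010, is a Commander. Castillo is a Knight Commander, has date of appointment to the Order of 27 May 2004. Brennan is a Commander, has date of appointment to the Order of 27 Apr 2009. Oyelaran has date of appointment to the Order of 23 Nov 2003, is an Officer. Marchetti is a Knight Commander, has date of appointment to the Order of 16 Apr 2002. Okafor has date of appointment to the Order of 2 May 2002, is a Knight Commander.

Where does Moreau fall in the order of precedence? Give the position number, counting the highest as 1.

5

By grade within the Order: Lindqvist, Marchetti, Okafor, Castillo, Moreau and Ibarra (Knight Commander); then Brennan and Horvat (Commander); then Oyelaran and Petrov (Officer).
Among Lindqvist, Marchetti, Okafor, Castillo, Moreau and Ibarra, by date of appointment to the Order (earlier first): Lindqvist (28 Aug 1999) before Marchetti (16 Apr 2002) before Okafor (2 May 2002) before Castillo (27 May 2004) before Moreau (9 Oct 2004) before Ibarra (10 Nov 2004).
Among Brennan and Horvat, by date of appointment to the Order (earlier first): Brennan (27 Apr 2009) before Horvat (10 Mar 2010).
Among Oyelaran and Petrov, by date of appointment to the Order (earlier first): Oyelaran (23 Nov 2003) before Petrov (15 Jun 2006).
Order: Lindqvist, Marchetti, Okafor, Castillo, Moreau, Ibarra, Brennan, Horvat, Oyelaran, Petrov. So position 5.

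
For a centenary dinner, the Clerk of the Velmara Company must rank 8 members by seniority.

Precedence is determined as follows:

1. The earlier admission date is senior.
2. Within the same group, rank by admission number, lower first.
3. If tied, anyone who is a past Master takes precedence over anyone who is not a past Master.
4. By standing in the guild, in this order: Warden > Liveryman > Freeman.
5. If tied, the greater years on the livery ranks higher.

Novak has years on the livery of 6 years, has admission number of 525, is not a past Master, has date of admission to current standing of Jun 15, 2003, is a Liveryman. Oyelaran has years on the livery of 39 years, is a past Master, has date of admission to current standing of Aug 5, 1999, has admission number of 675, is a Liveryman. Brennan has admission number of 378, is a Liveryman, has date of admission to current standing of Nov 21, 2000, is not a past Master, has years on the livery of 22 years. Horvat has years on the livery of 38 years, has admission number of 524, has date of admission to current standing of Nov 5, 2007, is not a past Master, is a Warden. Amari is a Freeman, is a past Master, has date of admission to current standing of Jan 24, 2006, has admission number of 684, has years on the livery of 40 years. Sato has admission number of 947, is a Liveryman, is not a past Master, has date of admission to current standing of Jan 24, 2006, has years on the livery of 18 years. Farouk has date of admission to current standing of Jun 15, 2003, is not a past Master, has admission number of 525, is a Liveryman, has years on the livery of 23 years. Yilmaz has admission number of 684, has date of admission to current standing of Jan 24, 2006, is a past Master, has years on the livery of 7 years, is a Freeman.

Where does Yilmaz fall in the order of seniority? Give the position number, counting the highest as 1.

By date of admission to current standing (earlier first): Oyelaran (Aug 5, 1999); then Brennan (Nov 21, 2000); then Farouk and Novak (both Jun 15, 2003); then Amari, Yilmaz and Sato (each Jan 24, 2006); then Horvat (Nov 5, 2007).
Farouk and Novak both have admission number 525, so the next rule applies.
Farouk and Novak are each not a past Master, so the next rule applies.
Farouk and Novak are each Liveryman, so the next rule applies.
Among Farouk and Novak, by years on the livery (higher first): Farouk (23 years) before Novak (6 years).
Among Amari, Yilmaz and Sato, by admission number (lower first): Amari and Yilmaz (684) before Sato (947).
Amari and Yilmaz are each a past Master, so the next rule applies.
Amari and Yilmaz are each Freeman, so the next rule applies.
Among Amari and Yilmaz, by years on the livery (higher first): Amari (40 years) before Yilmaz (7 years).
Order: Oyelaran, Brennan, Farouk, Novak, Amari, Yilmaz, Sato, Horvat. So position 6.

6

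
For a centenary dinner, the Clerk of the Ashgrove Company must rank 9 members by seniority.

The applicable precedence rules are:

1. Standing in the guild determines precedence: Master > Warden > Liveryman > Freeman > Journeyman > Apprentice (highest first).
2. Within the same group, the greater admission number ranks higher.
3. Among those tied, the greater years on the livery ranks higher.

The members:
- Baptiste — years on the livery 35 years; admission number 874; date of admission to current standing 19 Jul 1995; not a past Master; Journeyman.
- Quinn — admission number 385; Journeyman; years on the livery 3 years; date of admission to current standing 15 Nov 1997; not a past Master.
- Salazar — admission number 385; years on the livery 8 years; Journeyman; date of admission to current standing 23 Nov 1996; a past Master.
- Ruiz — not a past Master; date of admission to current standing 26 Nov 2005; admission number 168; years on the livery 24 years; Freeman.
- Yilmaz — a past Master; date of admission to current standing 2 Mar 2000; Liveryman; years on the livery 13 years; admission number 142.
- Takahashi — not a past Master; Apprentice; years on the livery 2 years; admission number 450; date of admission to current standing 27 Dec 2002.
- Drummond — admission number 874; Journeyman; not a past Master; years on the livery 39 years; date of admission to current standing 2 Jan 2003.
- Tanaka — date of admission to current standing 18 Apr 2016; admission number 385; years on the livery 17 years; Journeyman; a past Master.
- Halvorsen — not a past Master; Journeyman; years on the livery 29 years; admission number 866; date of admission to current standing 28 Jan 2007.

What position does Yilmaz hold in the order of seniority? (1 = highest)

1

By standing in the guild: Yilmaz (Liveryman); then Ruiz (Freeman); then Drummond, Baptiste, Halvorsen, Tanaka, Salazar and Quinn (Journeyman); then Takahashi (Apprentice).
Among Drummond, Baptiste, Halvorsen, Tanaka, Salazar and Quinn, by admission number (higher first): Drummond and Baptiste (874) before Halvorsen (866) before Tanaka, Salazar and Quinn (385).
Among Drummond and Baptiste, by years on the livery (higher first): Drummond (39 years) before Baptiste (35 years).
Among Tanaka, Salazar and Quinn, by years on the livery (higher first): Tanaka (17 years) before Salazar (8 years) before Quinn (3 years).
Order: Yilmaz, Ruiz, Drummond, Baptiste, Halvorsen, Tanaka, Salazar, Quinn, Takahashi. So position 1.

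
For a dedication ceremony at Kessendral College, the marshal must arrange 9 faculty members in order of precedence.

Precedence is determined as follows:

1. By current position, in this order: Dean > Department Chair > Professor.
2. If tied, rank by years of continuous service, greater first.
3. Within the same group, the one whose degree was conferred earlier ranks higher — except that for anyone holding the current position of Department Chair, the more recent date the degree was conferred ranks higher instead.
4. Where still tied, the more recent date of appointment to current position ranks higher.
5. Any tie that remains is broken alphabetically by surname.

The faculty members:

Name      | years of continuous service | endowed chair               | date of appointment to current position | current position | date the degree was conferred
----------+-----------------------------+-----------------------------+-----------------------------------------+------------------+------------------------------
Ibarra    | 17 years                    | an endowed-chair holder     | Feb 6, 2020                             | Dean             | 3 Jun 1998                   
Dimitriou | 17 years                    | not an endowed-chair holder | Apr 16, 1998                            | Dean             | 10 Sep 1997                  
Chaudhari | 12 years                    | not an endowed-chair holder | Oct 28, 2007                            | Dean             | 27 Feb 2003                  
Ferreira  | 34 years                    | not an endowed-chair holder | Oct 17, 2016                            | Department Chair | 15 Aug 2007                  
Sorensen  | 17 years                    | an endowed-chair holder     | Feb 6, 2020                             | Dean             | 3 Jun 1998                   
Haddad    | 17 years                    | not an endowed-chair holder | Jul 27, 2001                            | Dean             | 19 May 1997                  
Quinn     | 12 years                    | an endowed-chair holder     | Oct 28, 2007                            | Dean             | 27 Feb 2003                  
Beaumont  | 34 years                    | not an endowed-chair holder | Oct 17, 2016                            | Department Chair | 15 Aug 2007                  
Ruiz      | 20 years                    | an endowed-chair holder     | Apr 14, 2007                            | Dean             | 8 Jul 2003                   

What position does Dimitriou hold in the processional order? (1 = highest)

By current position: Ruiz, Haddad, Dimitriou, Ibarra, Sorensen, Chaudhari and Quinn (Dean); then Beaumont and Ferreira (Department Chair).
Among Ruiz, Haddad, Dimitriou, Ibarra, Sorensen, Chaudhari and Quinn, by years of continuous service (higher first): Ruiz (20 years) before Haddad, Dimitriou, Ibarra and Sorensen (17 years) before Chaudhari and Quinn (12 years).
Among Haddad, Dimitriou, Ibarra and Sorensen, by date the degree was conferred (earlier first): Haddad (19 May 1997) before Dimitriou (10 Sep 1997) before Ibarra and Sorensen (3 Jun 1998).
Ibarra and Sorensen both have date of appointment to current position Feb 6, 2020, so the next rule applies.
Among Ibarra and Sorensen, alphabetically by surname: Ibarra before Sorensen.
Chaudhari and Quinn both have date the degree was conferred 27 Feb 2003, so the next rule applies.
Chaudhari and Quinn both have date of appointment to current position Oct 28, 2007, so the next rule applies.
Among Chaudhari and Quinn, alphabetically by surname: Chaudhari before Quinn.
Beaumont and Ferreira both have years of continuous service 34 years, so the next rule applies.
Beaumont and Ferreira both have date the degree was conferred 15 Aug 2007, so the next rule applies.
Beaumont and Ferreira both have date of appointment to current position Oct 17, 2016, so the next rule applies.
Among Beaumont and Ferreira, alphabetically by surname: Beaumont before Ferreira.
Order: Ruiz, Haddad, Dimitriou, Ibarra, Sorensen, Chaudhari, Quinn, Beaumont, Ferreira. So position 3.

3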